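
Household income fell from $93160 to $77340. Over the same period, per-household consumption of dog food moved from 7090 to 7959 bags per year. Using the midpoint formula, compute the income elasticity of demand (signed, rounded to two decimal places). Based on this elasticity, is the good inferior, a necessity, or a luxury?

%ΔQ = (7959 − 7090)/[( 7090 + 7959)/2] = 869/7524.5 = 0.115489…
%ΔIncome = (77340 − 93160)/[( 93160 + 77340)/2] = -15820/85250 = -0.185571…
E_income = (869/7524.5) / (-15820/85250) = -0.6223…
E_income < 0 ⇒ inferior good.

-0.62; inferior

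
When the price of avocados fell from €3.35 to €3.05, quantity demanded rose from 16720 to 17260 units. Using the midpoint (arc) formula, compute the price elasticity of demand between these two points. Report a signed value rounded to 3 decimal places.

-0.339

%ΔQ = (17260 − 16720) / [(16720 + 17260)/2] = 540/16990 = 0.031783…
%ΔP = (3.05 − 3.35) / [(3.35 + 3.05)/2] = -0.3/3.2 = -0.09375
Arc Ed = %ΔQ / %ΔP = (540/16990) / (-0.3/3.2) = -0.33902…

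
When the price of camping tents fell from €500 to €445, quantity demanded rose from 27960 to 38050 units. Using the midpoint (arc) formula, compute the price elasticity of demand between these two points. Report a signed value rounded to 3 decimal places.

-2.626

%ΔQ = (38050 − 27960) / [(27960 + 38050)/2] = 10090/33005 = 0.305711…
%ΔP = (445 − 500) / [(500 + 445)/2] = -55/472.5 = -0.116402…
Arc Ed = %ΔQ / %ΔP = (10090/33005) / (-55/472.5) = -2.62633…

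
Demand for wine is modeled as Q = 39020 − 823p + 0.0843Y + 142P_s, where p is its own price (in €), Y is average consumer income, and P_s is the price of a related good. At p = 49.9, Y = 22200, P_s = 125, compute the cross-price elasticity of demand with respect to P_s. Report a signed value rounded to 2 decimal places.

1.01

At the given values, Q = 39020 − 823(49.9) + 0.0843(22200) + 142(125) = 17573.76.
∂Q/∂P_s = 142.
E = (142) × (125/17573.76) = 1.0100…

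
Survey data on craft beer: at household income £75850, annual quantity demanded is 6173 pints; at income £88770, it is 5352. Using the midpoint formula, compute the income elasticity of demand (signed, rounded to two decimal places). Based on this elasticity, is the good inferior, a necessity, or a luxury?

%ΔQ = (5352 − 6173)/[( 6173 + 5352)/2] = -821/5762.5 = -0.142472…
%ΔIncome = (88770 − 75850)/[( 75850 + 88770)/2] = 12920/82310 = 0.156967…
E_income = (-821/5762.5) / (12920/82310) = -0.9076…
E_income < 0 ⇒ inferior good.

-0.91; inferior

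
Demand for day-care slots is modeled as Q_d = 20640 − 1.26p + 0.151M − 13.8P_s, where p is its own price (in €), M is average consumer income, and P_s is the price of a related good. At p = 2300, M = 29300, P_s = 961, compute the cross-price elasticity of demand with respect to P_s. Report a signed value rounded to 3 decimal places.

-1.489

At the given values, Q_d = 20640 − 1.26(2300) + 0.151(29300) − 13.8(961) = 8904.5.
∂Q_d/∂P_s = -13.8.
E = (-13.8) × (961/8904.5) = -1.48933…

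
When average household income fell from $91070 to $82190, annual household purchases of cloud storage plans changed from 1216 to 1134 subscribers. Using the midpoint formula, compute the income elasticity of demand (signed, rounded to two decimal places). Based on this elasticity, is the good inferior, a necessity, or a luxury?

0.68; necessity

%ΔQ = (1134 − 1216)/[( 1216 + 1134)/2] = -82/1175 = -0.069787…
%ΔIncome = (82190 − 91070)/[( 91070 + 82190)/2] = -8880/86630 = -0.102504…
E_income = (-82/1175) / (-8880/86630) = 0.6808…
0 < E_income < 1 ⇒ normal good, necessity.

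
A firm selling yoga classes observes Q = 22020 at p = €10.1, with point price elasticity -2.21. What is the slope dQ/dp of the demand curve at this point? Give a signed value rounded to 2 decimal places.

Ed = (dQ/dp)·(p/Q) ⇒ dQ/dp = Ed·Q/p = (-2.21)·22020/10.1 = -4818.2376…

-4818.24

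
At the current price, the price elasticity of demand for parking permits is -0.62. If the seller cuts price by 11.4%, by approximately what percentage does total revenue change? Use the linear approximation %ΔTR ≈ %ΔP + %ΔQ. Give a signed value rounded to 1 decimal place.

%ΔQ ≈ Ed × %ΔP = (-0.62) × (-11.4%) = +7.0680%
%ΔTR ≈ %ΔP + %ΔQ = (-11.4%) + (+7.0680%) = -4.3320%

-4.3%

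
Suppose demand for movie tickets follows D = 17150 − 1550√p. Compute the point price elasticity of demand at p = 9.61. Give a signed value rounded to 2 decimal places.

-0.19

dD/dp = −1550/(2√p) = -250. At p = 9.61, D = 12345.
Ed = (dD/dp)·(p/D) = (-250) × (9.61/12345) = -0.1946…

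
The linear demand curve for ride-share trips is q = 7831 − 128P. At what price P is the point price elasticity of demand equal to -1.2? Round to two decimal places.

33.37

Ed = −128P/(7831 − 128P). Set this equal to -1.2:
128P = 1.2·(7831 − 128P) ⇒ 128P(1 + 1.2) = 1.2·7831
P = 1.2·7831 / (128·2.2) = 33.3707…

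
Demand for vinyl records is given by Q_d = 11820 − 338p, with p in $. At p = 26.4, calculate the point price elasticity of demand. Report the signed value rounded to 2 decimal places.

-3.08

dQ_d/dp = −338. At p = 26.4, Q_d = 11820 − 338(26.4) = 2896.8.
Ed = (dQ_d/dp)·(p/Q_d) = −338 × (26.4/2896.8) = -3.0803…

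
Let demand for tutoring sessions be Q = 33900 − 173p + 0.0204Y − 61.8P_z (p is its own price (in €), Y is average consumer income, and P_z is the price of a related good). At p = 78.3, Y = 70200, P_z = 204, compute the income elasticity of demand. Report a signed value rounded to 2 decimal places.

At the given values, Q = 33900 − 173(78.3) + 0.0204(70200) − 61.8(204) = 9178.98.
∂Q/∂Y = 0.0204.
E = (0.0204) × (70200/9178.98) = 0.1560…

0.16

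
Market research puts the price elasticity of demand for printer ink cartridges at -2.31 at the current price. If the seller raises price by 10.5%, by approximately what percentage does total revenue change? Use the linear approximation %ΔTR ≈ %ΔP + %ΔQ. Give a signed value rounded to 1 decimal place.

%ΔQ ≈ Ed × %ΔP = (-2.31) × (+10.5%) = -24.2550%
%ΔTR ≈ %ΔP + %ΔQ = (+10.5%) + (-24.2550%) = -13.7550%

-13.8%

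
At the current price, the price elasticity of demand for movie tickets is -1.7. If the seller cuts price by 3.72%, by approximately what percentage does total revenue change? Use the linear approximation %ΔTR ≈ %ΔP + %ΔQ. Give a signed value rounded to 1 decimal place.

+2.6%

%ΔQ ≈ Ed × %ΔP = (-1.7) × (-3.72%) = +6.3240%
%ΔTR ≈ %ΔP + %ΔQ = (-3.72%) + (+6.3240%) = +2.6040%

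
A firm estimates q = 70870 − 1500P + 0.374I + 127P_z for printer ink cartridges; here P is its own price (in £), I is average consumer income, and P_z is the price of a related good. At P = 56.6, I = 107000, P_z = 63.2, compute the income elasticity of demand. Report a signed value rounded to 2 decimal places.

1.18

At the given values, q = 70870 − 1500(56.6) + 0.374(107000) + 127(63.2) = 34014.4.
∂q/∂I = 0.374.
E = (0.374) × (107000/34014.4) = 1.1765…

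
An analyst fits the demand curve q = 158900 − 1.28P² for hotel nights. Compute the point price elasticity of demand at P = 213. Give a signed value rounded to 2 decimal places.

dq/dP = −2·1.28·P = -545.28. At P = 213, q = 100827.68.
Ed = (dq/dP)·(P/q) = (-545.28) × (213/100827.68) = -1.1519…

-1.15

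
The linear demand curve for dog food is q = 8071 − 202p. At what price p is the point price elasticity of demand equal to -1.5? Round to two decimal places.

23.97

Ed = −202p/(8071 − 202p). Set this equal to -1.5:
202p = 1.5·(8071 − 202p) ⇒ 202p(1 + 1.5) = 1.5·8071
p = 1.5·8071 / (202·2.5) = 23.9732…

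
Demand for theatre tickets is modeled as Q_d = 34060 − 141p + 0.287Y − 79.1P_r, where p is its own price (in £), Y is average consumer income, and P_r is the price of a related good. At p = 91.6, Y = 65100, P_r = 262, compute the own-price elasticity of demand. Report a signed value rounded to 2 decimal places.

At the given values, Q_d = 34060 − 141(91.6) + 0.287(65100) − 79.1(262) = 19103.9.
∂Q_d/∂p = −141.
E = (-141) × (91.6/19103.9) = -0.6760…

-0.68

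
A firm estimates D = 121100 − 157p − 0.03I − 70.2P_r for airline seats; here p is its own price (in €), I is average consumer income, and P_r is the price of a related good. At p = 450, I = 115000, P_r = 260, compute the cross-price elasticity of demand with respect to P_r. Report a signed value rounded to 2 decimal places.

-0.63

At the given values, D = 121100 − 157(450) − 0.03(115000) − 70.2(260) = 28748.
∂D/∂P_r = -70.2.
E = (-70.2) × (260/28748) = -0.6348…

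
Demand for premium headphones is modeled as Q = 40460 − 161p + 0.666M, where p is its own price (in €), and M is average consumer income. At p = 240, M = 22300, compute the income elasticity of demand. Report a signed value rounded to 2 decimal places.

0.89

At the given values, Q = 40460 − 161(240) + 0.666(22300) = 16671.8.
∂Q/∂M = 0.666.
E = (0.666) × (22300/16671.8) = 0.8908…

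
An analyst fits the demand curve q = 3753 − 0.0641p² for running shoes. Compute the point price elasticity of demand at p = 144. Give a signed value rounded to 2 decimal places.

dq/dp = −2·0.0641·p = -18.4608. At p = 144, q = 2423.8224.
Ed = (dq/dp)·(p/q) = (-18.4608) × (144/2423.8224) = -1.0967…

-1.10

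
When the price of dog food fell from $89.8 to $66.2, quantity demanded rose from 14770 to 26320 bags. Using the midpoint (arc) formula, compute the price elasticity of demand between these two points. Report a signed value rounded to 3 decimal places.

%ΔQ = (26320 − 14770) / [(14770 + 26320)/2] = 11550/20545 = 0.562180…
%ΔP = (66.2 − 89.8) / [(89.8 + 66.2)/2] = -23.6/78 = -0.302564…
Arc Ed = %ΔQ / %ΔP = (11550/20545) / (-23.6/78) = -1.85805…

-1.858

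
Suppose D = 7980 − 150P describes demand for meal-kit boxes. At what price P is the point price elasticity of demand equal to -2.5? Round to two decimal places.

38.00

Ed = −150P/(7980 − 150P). Set this equal to -2.5:
150P = 2.5·(7980 − 150P) ⇒ 150P(1 + 2.5) = 2.5·7980
P = 2.5·7980 / (150·3.5) = 38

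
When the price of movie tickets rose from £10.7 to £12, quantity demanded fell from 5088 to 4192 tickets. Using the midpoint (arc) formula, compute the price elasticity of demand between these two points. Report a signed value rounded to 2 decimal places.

-1.69

%ΔQ = (4192 − 5088) / [(5088 + 4192)/2] = -896/4640 = -0.193103…
%ΔP = (12 − 10.7) / [(10.7 + 12)/2] = 1.3/11.35 = 0.114537…
Arc Ed = %ΔQ / %ΔP = (-896/4640) / (1.3/11.35) = -1.6859…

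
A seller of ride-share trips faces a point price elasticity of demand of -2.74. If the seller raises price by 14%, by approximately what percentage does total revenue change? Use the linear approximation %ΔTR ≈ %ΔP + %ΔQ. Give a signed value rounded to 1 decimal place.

-24.4%

%ΔQ ≈ Ed × %ΔP = (-2.74) × (+14%) = -38.3600%
%ΔTR ≈ %ΔP + %ΔQ = (+14%) + (-38.3600%) = -24.3600%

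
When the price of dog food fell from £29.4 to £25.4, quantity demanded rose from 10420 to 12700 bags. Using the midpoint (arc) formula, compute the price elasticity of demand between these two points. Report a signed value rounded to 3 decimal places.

%ΔQ = (12700 − 10420) / [(10420 + 12700)/2] = 2280/11560 = 0.197231…
%ΔP = (25.4 − 29.4) / [(29.4 + 25.4)/2] = -4/27.4 = -0.145985…
Arc Ed = %ΔQ / %ΔP = (2280/11560) / (-4/27.4) = -1.35103…

-1.351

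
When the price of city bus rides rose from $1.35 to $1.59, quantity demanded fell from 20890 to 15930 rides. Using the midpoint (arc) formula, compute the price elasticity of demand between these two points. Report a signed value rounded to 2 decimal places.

%ΔQ = (15930 − 20890) / [(20890 + 15930)/2] = -4960/18410 = -0.269418…
%ΔP = (1.59 − 1.35) / [(1.35 + 1.59)/2] = 0.24/1.47 = 0.163265…
Arc Ed = %ΔQ / %ΔP = (-4960/18410) / (0.24/1.47) = -1.6501…

-1.65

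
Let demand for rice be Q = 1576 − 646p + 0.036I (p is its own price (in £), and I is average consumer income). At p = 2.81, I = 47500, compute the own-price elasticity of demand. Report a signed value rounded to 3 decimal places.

-1.234

At the given values, Q = 1576 − 646(2.81) + 0.036(47500) = 1470.74.
∂Q/∂p = −646.
E = (-646) × (2.81/1470.74) = -1.23424…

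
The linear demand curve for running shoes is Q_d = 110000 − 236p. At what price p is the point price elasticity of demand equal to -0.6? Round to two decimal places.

174.79

Ed = −236p/(110000 − 236p). Set this equal to -0.6:
236p = 0.6·(110000 − 236p) ⇒ 236p(1 + 0.6) = 0.6·110000
p = 0.6·110000 / (236·1.6) = 174.7881…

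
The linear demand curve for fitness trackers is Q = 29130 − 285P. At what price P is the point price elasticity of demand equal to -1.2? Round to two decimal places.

55.75

Ed = −285P/(29130 − 285P). Set this equal to -1.2:
285P = 1.2·(29130 − 285P) ⇒ 285P(1 + 1.2) = 1.2·29130
P = 1.2·29130 / (285·2.2) = 55.7511…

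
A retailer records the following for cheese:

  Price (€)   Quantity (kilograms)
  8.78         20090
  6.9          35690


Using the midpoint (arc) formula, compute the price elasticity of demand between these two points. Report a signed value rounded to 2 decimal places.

%ΔQ = (35690 − 20090) / [(20090 + 35690)/2] = 15600/27890 = 0.559340…
%ΔP = (6.9 − 8.78) / [(8.78 + 6.9)/2] = -1.88/7.84 = -0.239795…
Arc Ed = %ΔQ / %ΔP = (15600/27890) / (-1.88/7.84) = -2.3325…

-2.33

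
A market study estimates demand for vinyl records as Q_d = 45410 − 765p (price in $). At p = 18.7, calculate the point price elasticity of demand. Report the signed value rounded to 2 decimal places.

dQ_d/dp = −765. At p = 18.7, Q_d = 45410 − 765(18.7) = 31104.5.
Ed = (dQ_d/dp)·(p/Q_d) = −765 × (18.7/31104.5) = -0.4599…

-0.46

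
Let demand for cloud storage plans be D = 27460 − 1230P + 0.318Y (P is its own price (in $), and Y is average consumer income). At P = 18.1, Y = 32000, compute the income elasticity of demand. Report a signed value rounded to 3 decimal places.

At the given values, D = 27460 − 1230(18.1) + 0.318(32000) = 15373.
∂D/∂Y = 0.318.
E = (0.318) × (32000/15373) = 0.66193…

0.662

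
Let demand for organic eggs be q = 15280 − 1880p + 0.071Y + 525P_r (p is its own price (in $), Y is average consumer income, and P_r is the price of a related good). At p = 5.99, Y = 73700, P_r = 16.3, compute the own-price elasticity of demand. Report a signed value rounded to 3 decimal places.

-0.632

At the given values, q = 15280 − 1880(5.99) + 0.071(73700) + 525(16.3) = 17809.
∂q/∂p = −1880.
E = (-1880) × (5.99/17809) = -0.63233…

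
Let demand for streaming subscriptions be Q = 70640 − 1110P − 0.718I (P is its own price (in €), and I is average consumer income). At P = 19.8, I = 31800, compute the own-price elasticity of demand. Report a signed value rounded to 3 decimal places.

At the given values, Q = 70640 − 1110(19.8) − 0.718(31800) = 25829.6.
∂Q/∂P = −1110.
E = (-1110) × (19.8/25829.6) = -0.85088…

-0.851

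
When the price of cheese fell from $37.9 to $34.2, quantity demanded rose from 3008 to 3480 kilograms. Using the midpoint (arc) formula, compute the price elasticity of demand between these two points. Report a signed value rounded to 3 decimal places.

%ΔQ = (3480 − 3008) / [(3008 + 3480)/2] = 472/3244 = 0.145499…
%ΔP = (34.2 − 37.9) / [(37.9 + 34.2)/2] = -3.7/36.05 = -0.102635…
Arc Ed = %ΔQ / %ΔP = (472/3244) / (-3.7/36.05) = -1.41763…

-1.418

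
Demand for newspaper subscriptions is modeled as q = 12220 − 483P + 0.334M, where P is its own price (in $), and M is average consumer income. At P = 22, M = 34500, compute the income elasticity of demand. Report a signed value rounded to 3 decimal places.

At the given values, q = 12220 − 483(22) + 0.334(34500) = 13117.
∂q/∂M = 0.334.
E = (0.334) × (34500/13117) = 0.87847…

0.878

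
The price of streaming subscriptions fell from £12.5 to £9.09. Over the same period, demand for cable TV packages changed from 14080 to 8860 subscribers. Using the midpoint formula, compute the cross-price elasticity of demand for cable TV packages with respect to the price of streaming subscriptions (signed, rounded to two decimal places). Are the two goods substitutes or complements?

%ΔQ_{cable TV packages} = (8860 − 14080)/avg = -5220/11470 = -0.455100…
%ΔP_{streaming subscriptions} = (9.09 − 12.5)/avg = -3.41/10.795 = -0.315886…
E_cross = (-5220/11470) / (-3.41/10.795) = 1.4407…
E_cross > 0 ⇒ the goods are substitutes.

1.44; substitutes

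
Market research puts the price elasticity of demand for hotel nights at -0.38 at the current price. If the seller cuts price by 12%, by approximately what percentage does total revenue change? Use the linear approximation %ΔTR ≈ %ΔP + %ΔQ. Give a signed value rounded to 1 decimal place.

%ΔQ ≈ Ed × %ΔP = (-0.38) × (-12%) = +4.5600%
%ΔTR ≈ %ΔP + %ΔQ = (-12%) + (+4.5600%) = -7.4400%

-7.4%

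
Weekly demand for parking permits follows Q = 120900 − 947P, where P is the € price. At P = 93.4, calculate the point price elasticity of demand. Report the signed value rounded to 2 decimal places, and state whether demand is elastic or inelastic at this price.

-2.73; elastic

dQ/dP = −947. At P = 93.4, Q = 120900 − 947(93.4) = 32450.2.
Ed = (dQ/dP)·(P/Q) = −947 × (93.4/32450.2) = -2.7257…
|Ed| = 2.73 > 1, so demand is elastic.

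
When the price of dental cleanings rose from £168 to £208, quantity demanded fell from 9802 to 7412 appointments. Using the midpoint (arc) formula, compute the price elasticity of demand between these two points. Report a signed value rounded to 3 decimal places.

-1.305

%ΔQ = (7412 − 9802) / [(9802 + 7412)/2] = -2390/8607 = -0.277680…
%ΔP = (208 − 168) / [(168 + 208)/2] = 40/188 = 0.212765…
Arc Ed = %ΔQ / %ΔP = (-2390/8607) / (40/188) = -1.30510…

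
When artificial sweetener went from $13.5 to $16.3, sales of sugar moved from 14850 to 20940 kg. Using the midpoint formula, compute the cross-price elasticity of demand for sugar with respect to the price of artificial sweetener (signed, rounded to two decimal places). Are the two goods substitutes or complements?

%ΔQ_{sugar} = (20940 − 14850)/avg = 6090/17895 = 0.340318…
%ΔP_{artificial sweetener} = (16.3 − 13.5)/avg = 2.8/14.9 = 0.187919…
E_cross = (6090/17895) / (2.8/14.9) = 1.8109…
E_cross > 0 ⇒ the goods are substitutes.

1.81; substitutes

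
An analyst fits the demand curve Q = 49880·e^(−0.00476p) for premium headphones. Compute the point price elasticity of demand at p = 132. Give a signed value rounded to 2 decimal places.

-0.63

dQ/dp = −0.00476·Q = -126.665. At p = 132, Q = 26610.3.
Ed = (dQ/dp)·(p/Q) = (-126.665) × (132/26610.3) = -0.6283…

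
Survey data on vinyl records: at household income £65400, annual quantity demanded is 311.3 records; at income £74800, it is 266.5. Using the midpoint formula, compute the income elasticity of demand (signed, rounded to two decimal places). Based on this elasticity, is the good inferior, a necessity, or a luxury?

-1.16; inferior

%ΔQ = (266.5 − 311.3)/[( 311.3 + 266.5)/2] = -44.8/288.9 = -0.155070…
%ΔIncome = (74800 − 65400)/[( 65400 + 74800)/2] = 9400/70100 = 0.134094…
E_income = (-44.8/288.9) / (9400/70100) = -1.1564…
E_income < 0 ⇒ inferior good.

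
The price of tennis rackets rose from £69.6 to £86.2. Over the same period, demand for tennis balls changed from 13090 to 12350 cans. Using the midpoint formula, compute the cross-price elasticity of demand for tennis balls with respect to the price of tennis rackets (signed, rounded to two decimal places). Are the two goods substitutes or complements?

%ΔQ_{tennis balls} = (12350 − 13090)/avg = -740/12720 = -0.058176…
%ΔP_{tennis rackets} = (86.2 − 69.6)/avg = 16.6/77.9 = 0.213093…
E_cross = (-740/12720) / (16.6/77.9) = -0.2730…
E_cross < 0 ⇒ the goods are complements.

-0.27; complements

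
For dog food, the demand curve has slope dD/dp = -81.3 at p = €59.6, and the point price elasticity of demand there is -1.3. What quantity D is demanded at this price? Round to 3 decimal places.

3727.292

Ed = (dD/dp)·(p/D) ⇒ D = (dD/dp)·p/Ed = (-81.3)·59.6/(-1.3) = 3727.29230…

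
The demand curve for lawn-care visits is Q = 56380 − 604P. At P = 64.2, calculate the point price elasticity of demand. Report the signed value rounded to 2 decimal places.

-2.20

dQ/dP = −604. At P = 64.2, Q = 56380 − 604(64.2) = 17603.2.
Ed = (dQ/dP)·(P/Q) = −604 × (64.2/17603.2) = -2.2028…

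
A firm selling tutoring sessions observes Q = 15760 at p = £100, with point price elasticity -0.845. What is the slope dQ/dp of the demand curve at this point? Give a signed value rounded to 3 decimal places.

-133.172

Ed = (dQ/dp)·(p/Q) ⇒ dQ/dp = Ed·Q/p = (-0.845)·15760/100 = -133.172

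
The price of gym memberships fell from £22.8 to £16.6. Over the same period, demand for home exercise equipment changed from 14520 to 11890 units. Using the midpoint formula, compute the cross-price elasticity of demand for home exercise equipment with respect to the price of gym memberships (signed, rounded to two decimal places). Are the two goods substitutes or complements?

0.63; substitutes

%ΔQ_{home exercise equipment} = (11890 − 14520)/avg = -2630/13205 = -0.199166…
%ΔP_{gym memberships} = (16.6 − 22.8)/avg = -6.2/19.7 = -0.314720…
E_cross = (-2630/13205) / (-6.2/19.7) = 0.6328…
E_cross > 0 ⇒ the goods are substitutes.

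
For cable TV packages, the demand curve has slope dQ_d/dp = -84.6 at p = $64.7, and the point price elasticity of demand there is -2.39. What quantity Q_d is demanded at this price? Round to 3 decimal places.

2290.218

Ed = (dQ_d/dp)·(p/Q_d) ⇒ Q_d = (dQ_d/dp)·p/Ed = (-84.6)·64.7/(-2.39) = 2290.21757…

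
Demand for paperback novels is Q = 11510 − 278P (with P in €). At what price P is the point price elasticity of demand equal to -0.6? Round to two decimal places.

Ed = −278P/(11510 − 278P). Set this equal to -0.6:
278P = 0.6·(11510 − 278P) ⇒ 278P(1 + 0.6) = 0.6·11510
P = 0.6·11510 / (278·1.6) = 15.5260…

15.53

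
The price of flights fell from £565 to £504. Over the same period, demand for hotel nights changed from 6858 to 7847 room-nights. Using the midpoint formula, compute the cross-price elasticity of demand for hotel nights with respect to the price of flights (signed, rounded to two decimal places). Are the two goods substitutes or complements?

%ΔQ_{hotel nights} = (7847 − 6858)/avg = 989/7352.5 = 0.134512…
%ΔP_{flights} = (504 − 565)/avg = -61/534.5 = -0.114125…
E_cross = (989/7352.5) / (-61/534.5) = -1.1786…
E_cross < 0 ⇒ the goods are complements.

-1.18; complements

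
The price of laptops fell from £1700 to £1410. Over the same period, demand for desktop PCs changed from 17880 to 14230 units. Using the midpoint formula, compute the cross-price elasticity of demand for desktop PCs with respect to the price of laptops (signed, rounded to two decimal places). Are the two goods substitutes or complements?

%ΔQ_{desktop PCs} = (14230 − 17880)/avg = -3650/16055 = -0.227343…
%ΔP_{laptops} = (1410 − 1700)/avg = -290/1555 = -0.186495…
E_cross = (-3650/16055) / (-290/1555) = 1.2190…
E_cross > 0 ⇒ the goods are substitutes.

1.22; substitutes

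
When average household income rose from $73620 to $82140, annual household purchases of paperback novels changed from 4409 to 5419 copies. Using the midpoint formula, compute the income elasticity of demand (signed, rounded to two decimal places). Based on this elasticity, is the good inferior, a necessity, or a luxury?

1.88; luxury

%ΔQ = (5419 − 4409)/[( 4409 + 5419)/2] = 1010/4914 = 0.205535…
%ΔIncome = (82140 − 73620)/[( 73620 + 82140)/2] = 8520/77880 = 0.109399…
E_income = (1010/4914) / (8520/77880) = 1.8787…
E_income > 1 ⇒ normal good, luxury.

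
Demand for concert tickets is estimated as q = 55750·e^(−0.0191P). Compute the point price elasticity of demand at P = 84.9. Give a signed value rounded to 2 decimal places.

dq/dP = −0.0191·q = -210.393. At P = 84.9, q = 11015.3.
Ed = (dq/dP)·(P/q) = (-210.393) × (84.9/11015.3) = -1.6215…

-1.62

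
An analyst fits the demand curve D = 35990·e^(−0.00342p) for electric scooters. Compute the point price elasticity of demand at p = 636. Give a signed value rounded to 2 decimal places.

dD/dp = −0.00342·D = -13.9819. At p = 636, D = 4088.27.
Ed = (dD/dp)·(p/D) = (-13.9819) × (636/4088.27) = -2.1751…

-2.18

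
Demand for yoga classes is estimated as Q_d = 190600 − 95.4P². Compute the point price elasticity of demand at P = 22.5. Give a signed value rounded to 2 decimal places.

dQ_d/dP = −2·95.4·P = -4293. At P = 22.5, Q_d = 142303.75.
Ed = (dQ_d/dP)·(P/Q_d) = (-4293) × (22.5/142303.75) = -0.6787…

-0.68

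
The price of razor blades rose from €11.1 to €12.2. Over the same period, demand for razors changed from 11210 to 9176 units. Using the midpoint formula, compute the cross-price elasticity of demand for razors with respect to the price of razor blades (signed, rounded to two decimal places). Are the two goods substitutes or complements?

-2.11; complements

%ΔQ_{razors} = (9176 − 11210)/avg = -2034/10193 = -0.199548…
%ΔP_{razor blades} = (12.2 − 11.1)/avg = 1.1/11.65 = 0.094420…
E_cross = (-2034/10193) / (1.1/11.65) = -2.1134…
E_cross < 0 ⇒ the goods are complements.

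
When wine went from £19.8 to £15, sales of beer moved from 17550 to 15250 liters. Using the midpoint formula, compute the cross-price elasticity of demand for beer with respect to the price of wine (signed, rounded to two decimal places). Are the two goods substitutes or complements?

0.51; substitutes

%ΔQ_{beer} = (15250 − 17550)/avg = -2300/16400 = -0.140243…
%ΔP_{wine} = (15 − 19.8)/avg = -4.8/17.4 = -0.275862…
E_cross = (-2300/16400) / (-4.8/17.4) = 0.5083…
E_cross > 0 ⇒ the goods are substitutes.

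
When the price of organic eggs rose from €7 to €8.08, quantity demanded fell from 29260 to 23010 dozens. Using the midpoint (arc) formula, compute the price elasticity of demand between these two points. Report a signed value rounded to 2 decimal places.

%ΔQ = (23010 − 29260) / [(29260 + 23010)/2] = -6250/26135 = -0.239142…
%ΔP = (8.08 − 7) / [(7 + 8.08)/2] = 1.08/7.54 = 0.143236…
Arc Ed = %ΔQ / %ΔP = (-6250/26135) / (1.08/7.54) = -1.6695…

-1.67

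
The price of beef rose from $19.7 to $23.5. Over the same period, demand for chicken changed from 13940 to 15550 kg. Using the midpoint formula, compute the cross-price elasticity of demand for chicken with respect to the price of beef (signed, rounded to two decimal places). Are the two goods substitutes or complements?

%ΔQ_{chicken} = (15550 − 13940)/avg = 1610/14745 = 0.109189…
%ΔP_{beef} = (23.5 − 19.7)/avg = 3.8/21.6 = 0.175925…
E_cross = (1610/14745) / (3.8/21.6) = 0.6206…
E_cross > 0 ⇒ the goods are substitutes.

0.62; substitutes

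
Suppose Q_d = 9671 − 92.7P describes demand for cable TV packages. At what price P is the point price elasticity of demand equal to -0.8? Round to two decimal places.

Ed = −92.7P/(9671 − 92.7P). Set this equal to -0.8:
92.7P = 0.8·(9671 − 92.7P) ⇒ 92.7P(1 + 0.8) = 0.8·9671
P = 0.8·9671 / (92.7·1.8) = 46.3670…

46.37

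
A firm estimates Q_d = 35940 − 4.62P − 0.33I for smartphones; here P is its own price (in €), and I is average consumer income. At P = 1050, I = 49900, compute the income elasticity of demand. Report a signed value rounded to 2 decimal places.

At the given values, Q_d = 35940 − 4.62(1050) − 0.33(49900) = 14622.
∂Q_d/∂I = -0.33.
E = (-0.33) × (49900/14622) = -1.1261…

-1.13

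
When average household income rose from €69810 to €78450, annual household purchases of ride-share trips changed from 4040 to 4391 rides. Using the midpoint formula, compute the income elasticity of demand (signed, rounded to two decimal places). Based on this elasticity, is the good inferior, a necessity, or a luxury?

%ΔQ = (4391 − 4040)/[( 4040 + 4391)/2] = 351/4215.5 = 0.083264…
%ΔIncome = (78450 − 69810)/[( 69810 + 78450)/2] = 8640/74130 = 0.116552…
E_income = (351/4215.5) / (8640/74130) = 0.7143…
0 < E_income < 1 ⇒ normal good, necessity.

0.71; necessity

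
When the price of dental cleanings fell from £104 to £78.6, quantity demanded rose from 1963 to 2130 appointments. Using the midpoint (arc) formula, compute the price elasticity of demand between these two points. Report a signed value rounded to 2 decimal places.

-0.29

%ΔQ = (2130 − 1963) / [(1963 + 2130)/2] = 167/2046.5 = 0.081602…
%ΔP = (78.6 − 104) / [(104 + 78.6)/2] = -25.4/91.3 = -0.278203…
Arc Ed = %ΔQ / %ΔP = (167/2046.5) / (-25.4/91.3) = -0.2933…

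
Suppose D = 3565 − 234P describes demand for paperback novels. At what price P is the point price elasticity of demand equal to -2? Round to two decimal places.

10.16

Ed = −234P/(3565 − 234P). Set this equal to -2:
234P = 2·(3565 − 234P) ⇒ 234P(1 + 2) = 2·3565
P = 2·3565 / (234·3) = 10.1566…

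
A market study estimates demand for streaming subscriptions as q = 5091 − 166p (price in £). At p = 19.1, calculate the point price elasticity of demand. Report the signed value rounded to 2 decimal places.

dq/dp = −166. At p = 19.1, q = 5091 − 166(19.1) = 1920.4.
Ed = (dq/dp)·(p/q) = −166 × (19.1/1920.4) = -1.6510…

-1.65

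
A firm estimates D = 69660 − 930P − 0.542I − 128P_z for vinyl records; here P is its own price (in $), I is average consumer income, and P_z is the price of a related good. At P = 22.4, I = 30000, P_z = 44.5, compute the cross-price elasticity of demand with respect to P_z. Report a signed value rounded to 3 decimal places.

At the given values, D = 69660 − 930(22.4) − 0.542(30000) − 128(44.5) = 26872.
∂D/∂P_z = -128.
E = (-128) × (44.5/26872) = -0.21196…

-0.212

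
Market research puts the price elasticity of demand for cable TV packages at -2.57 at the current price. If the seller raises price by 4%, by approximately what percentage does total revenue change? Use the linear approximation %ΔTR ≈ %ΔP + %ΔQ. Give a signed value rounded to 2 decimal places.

-6.28%

%ΔQ ≈ Ed × %ΔP = (-2.57) × (+4%) = -10.2800%
%ΔTR ≈ %ΔP + %ΔQ = (+4%) + (-10.2800%) = -6.2800%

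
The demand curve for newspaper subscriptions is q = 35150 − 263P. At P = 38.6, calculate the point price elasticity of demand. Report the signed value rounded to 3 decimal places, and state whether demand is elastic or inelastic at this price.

-0.406; inelastic

dq/dP = −263. At P = 38.6, q = 35150 − 263(38.6) = 24998.2.
Ed = (dq/dP)·(P/q) = −263 × (38.6/24998.2) = -0.40610…
|Ed| = 0.406 < 1, so demand is inelastic.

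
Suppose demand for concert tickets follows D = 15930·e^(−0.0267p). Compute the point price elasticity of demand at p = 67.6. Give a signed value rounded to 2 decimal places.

-1.80

dD/dp = −0.0267·D = -69.9617. At p = 67.6, D = 2620.29.
Ed = (dD/dp)·(p/D) = (-69.9617) × (67.6/2620.29) = -1.8049…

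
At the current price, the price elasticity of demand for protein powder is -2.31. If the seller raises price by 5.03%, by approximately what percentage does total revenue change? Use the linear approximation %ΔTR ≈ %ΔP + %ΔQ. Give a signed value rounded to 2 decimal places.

-6.59%

%ΔQ ≈ Ed × %ΔP = (-2.31) × (+5.03%) = -11.6193%
%ΔTR ≈ %ΔP + %ΔQ = (+5.03%) + (-11.6193%) = -6.5893%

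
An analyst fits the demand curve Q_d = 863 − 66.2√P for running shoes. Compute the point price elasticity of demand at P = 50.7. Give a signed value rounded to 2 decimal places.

dQ_d/dP = −66.2/(2√P) = -4.64862. At P = 50.7, Q_d = 391.63.
Ed = (dQ_d/dP)·(P/Q_d) = (-4.64862) × (50.7/391.63) = -0.6018…

-0.60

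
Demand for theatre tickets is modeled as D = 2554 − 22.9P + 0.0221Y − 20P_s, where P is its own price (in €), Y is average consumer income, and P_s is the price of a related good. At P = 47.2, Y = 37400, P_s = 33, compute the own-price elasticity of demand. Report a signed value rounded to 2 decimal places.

-0.66

At the given values, D = 2554 − 22.9(47.2) + 0.0221(37400) − 20(33) = 1639.66.
∂D/∂P = −22.9.
E = (-22.9) × (47.2/1639.66) = -0.6592…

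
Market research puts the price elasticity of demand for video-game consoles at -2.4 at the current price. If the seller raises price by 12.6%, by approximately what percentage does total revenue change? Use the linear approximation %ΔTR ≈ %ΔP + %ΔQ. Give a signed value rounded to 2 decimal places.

-17.64%

%ΔQ ≈ Ed × %ΔP = (-2.4) × (+12.6%) = -30.2400%
%ΔTR ≈ %ΔP + %ΔQ = (+12.6%) + (-30.2400%) = -17.6400%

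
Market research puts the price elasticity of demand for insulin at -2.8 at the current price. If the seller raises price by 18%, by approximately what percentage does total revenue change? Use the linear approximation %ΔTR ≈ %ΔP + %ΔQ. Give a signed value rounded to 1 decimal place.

-32.4%

%ΔQ ≈ Ed × %ΔP = (-2.8) × (+18%) = -50.4000%
%ΔTR ≈ %ΔP + %ΔQ = (+18%) + (-50.4000%) = -32.4000%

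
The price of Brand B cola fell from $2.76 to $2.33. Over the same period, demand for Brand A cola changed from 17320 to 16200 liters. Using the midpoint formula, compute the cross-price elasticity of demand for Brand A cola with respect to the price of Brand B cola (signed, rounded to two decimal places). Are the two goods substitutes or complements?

0.40; substitutes

%ΔQ_{Brand A cola} = (16200 − 17320)/avg = -1120/16760 = -0.066825…
%ΔP_{Brand B cola} = (2.33 − 2.76)/avg = -0.43/2.545 = -0.168958…
E_cross = (-1120/16760) / (-0.43/2.545) = 0.3955…
E_cross > 0 ⇒ the goods are substitutes.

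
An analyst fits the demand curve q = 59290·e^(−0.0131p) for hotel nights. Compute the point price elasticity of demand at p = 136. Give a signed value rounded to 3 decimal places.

-1.782

dq/dp = −0.0131·q = -130.772. At p = 136, q = 9982.57.
Ed = (dq/dp)·(p/q) = (-130.772) × (136/9982.57) = -1.7816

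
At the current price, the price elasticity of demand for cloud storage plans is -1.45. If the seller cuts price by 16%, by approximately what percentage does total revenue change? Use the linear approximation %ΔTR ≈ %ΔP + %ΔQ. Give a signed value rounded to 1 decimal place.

+7.2%

%ΔQ ≈ Ed × %ΔP = (-1.45) × (-16%) = +23.2000%
%ΔTR ≈ %ΔP + %ΔQ = (-16%) + (+23.2000%) = +7.2000%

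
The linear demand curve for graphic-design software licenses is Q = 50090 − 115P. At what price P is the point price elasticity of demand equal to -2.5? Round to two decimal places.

Ed = −115P/(50090 − 115P). Set this equal to -2.5:
115P = 2.5·(50090 − 115P) ⇒ 115P(1 + 2.5) = 2.5·50090
P = 2.5·50090 / (115·3.5) = 311.1180…

311.12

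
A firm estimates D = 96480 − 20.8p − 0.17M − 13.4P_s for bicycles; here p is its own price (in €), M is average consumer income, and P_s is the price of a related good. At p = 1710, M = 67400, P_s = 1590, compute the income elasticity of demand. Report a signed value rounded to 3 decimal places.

At the given values, D = 96480 − 20.8(1710) − 0.17(67400) − 13.4(1590) = 28148.
∂D/∂M = -0.17.
E = (-0.17) × (67400/28148) = -0.40706…

-0.407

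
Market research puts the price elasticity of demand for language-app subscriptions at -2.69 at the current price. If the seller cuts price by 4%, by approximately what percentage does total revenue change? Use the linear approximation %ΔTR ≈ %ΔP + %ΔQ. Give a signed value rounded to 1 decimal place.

%ΔQ ≈ Ed × %ΔP = (-2.69) × (-4%) = +10.7600%
%ΔTR ≈ %ΔP + %ΔQ = (-4%) + (+10.7600%) = +6.7600%

+6.8%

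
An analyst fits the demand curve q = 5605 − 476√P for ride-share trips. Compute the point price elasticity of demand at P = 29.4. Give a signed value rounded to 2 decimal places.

dq/dP = −476/(2√P) = -43.8938. At P = 29.4, q = 3024.04.
Ed = (dq/dP)·(P/q) = (-43.8938) × (29.4/3024.04) = -0.4267…

-0.43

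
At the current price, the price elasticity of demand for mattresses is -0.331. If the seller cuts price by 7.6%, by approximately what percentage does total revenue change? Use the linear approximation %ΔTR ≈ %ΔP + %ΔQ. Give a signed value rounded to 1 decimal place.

-5.1%

%ΔQ ≈ Ed × %ΔP = (-0.331) × (-7.6%) = +2.5156%
%ΔTR ≈ %ΔP + %ΔQ = (-7.6%) + (+2.5156%) = -5.0844%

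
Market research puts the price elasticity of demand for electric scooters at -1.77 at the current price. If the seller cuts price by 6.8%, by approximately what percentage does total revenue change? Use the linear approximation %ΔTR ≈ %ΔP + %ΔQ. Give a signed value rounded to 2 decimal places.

%ΔQ ≈ Ed × %ΔP = (-1.77) × (-6.8%) = +12.0360%
%ΔTR ≈ %ΔP + %ΔQ = (-6.8%) + (+12.0360%) = +5.2360%

+5.24%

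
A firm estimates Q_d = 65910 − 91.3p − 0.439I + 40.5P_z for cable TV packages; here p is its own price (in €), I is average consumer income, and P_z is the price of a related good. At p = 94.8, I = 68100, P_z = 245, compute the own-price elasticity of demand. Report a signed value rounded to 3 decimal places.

-0.232

At the given values, Q_d = 65910 − 91.3(94.8) − 0.439(68100) + 40.5(245) = 37281.36.
∂Q_d/∂p = −91.3.
E = (-91.3) × (94.8/37281.36) = -0.23215…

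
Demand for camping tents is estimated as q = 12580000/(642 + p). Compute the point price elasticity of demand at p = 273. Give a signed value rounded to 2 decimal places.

-0.30

dq/dp = −12580000/(642 + p)² = -15.0258. At p = 273, q = 13748.6.
Ed = (dq/dp)·(p/q) = (-15.0258) × (273/13748.6) = -0.2983…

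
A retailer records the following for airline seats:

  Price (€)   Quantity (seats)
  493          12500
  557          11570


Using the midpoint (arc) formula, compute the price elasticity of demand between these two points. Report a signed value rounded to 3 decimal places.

%ΔQ = (11570 − 12500) / [(12500 + 11570)/2] = -930/12035 = -0.077274…
%ΔP = (557 − 493) / [(493 + 557)/2] = 64/525 = 0.121904…
Arc Ed = %ΔQ / %ΔP = (-930/12035) / (64/525) = -0.63389…

-0.634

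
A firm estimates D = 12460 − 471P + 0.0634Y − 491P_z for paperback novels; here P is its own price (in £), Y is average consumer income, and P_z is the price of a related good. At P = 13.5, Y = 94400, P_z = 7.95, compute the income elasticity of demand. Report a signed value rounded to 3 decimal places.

0.731

At the given values, D = 12460 − 471(13.5) + 0.0634(94400) − 491(7.95) = 8183.01.
∂D/∂Y = 0.0634.
E = (0.0634) × (94400/8183.01) = 0.73138…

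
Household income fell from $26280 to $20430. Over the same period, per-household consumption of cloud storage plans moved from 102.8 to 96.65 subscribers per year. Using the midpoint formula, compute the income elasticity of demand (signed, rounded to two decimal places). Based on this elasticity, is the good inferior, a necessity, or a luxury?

0.25; necessity

%ΔQ = (96.65 − 102.8)/[( 102.8 + 96.65)/2] = -6.15/99.725 = -0.061669…
%ΔIncome = (20430 − 26280)/[( 26280 + 20430)/2] = -5850/23355 = -0.250481…
E_income = (-6.15/99.725) / (-5850/23355) = 0.2462…
0 < E_income < 1 ⇒ normal good, necessity.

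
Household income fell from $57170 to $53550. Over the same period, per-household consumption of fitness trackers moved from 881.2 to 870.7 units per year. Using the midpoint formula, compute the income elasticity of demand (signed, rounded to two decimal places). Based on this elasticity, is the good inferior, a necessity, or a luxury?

%ΔQ = (870.7 − 881.2)/[( 881.2 + 870.7)/2] = -10.5/875.95 = -0.011986…
%ΔIncome = (53550 − 57170)/[( 57170 + 53550)/2] = -3620/55360 = -0.065390…
E_income = (-10.5/875.95) / (-3620/55360) = 0.1833…
0 < E_income < 1 ⇒ normal good, necessity.

0.18; necessity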